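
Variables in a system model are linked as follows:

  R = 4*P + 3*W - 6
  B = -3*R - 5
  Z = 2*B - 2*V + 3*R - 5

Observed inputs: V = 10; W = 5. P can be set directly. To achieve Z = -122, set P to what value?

P = 5

Substituting into the R equation gives R = 4*P + 9.
This gives B = -12*P - 32.
Substituting into the Z equation gives Z = -12*P - 62.
Solve -12*P - 62 = -122: P = (-122 + 62) / -12 = 5.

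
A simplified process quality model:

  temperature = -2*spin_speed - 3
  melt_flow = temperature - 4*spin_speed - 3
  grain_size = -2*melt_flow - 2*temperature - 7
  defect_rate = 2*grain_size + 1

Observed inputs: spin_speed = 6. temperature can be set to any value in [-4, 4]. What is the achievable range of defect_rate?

63 to 127

Intervening on temperature fixes its value directly, overriding its dependence on spin_speed.
Substituting into the melt_flow equation gives melt_flow = temperature - 27.
So grain_size = -4*temperature + 47.
Substituting into the defect_rate equation gives defect_rate = -8*temperature + 95.
Linear in temperature, so extremes are at the endpoints: temperature = -4 gives defect_rate = 127; temperature = 4 gives defect_rate = 63.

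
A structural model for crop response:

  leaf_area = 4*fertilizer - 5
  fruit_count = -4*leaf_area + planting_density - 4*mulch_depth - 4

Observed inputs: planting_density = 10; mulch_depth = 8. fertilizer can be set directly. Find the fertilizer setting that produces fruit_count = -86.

Substituting into the fruit_count equation gives fruit_count = -16*fertilizer - 6.
Solve -16*fertilizer - 6 = -86: fertilizer = (-86 + 6) / -16 = 5.

fertilizer = 5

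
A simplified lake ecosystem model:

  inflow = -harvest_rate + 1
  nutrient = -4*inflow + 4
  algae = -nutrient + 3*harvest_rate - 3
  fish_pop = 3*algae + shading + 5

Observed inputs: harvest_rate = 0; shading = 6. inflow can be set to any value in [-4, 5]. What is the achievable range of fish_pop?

-58 to 50

Intervening on inflow fixes its value directly, overriding its dependence on harvest_rate.
Substituting into the algae equation gives algae = 4*inflow - 7.
Substituting into the fish_pop equation gives fish_pop = 12*inflow - 10.
Linear in inflow, so extremes are at the endpoints: inflow = -4 gives fish_pop = -58; inflow = 5 gives fish_pop = 50.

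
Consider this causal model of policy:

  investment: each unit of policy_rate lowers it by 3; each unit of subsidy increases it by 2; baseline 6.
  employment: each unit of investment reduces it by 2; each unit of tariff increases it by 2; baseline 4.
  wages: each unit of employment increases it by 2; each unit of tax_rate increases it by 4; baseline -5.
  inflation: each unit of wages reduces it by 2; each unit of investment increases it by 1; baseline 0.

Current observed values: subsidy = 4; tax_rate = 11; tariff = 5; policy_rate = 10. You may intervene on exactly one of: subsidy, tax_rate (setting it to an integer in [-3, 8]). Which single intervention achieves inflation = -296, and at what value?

set subsidy = 3

Intervening on subsidy: with other inputs at their observed values, inflation = 18*subsidy - 350. Solving for -296 gives subsidy = 3, within [-3, 8].
Intervening on tax_rate: inflation = -8*tax_rate - 190. Reaching -296 requires tax_rate = 53/4, not an integer.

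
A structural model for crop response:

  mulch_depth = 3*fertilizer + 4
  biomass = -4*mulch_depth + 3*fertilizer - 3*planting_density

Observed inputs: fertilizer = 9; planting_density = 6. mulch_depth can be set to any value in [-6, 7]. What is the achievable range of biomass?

-19 to 33

Intervening on mulch_depth fixes its value directly, overriding its dependence on fertilizer.
Substituting into the biomass equation gives biomass = -4*mulch_depth + 9.
Linear in mulch_depth, so extremes are at the endpoints: mulch_depth = -6 gives biomass = 33; mulch_depth = 7 gives biomass = -19.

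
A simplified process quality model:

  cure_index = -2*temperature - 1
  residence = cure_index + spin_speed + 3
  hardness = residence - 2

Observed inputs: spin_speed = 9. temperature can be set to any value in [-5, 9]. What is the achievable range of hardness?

-9 to 19

Substituting into the residence equation gives residence = -2*temperature + 11.
Substituting into the hardness equation gives hardness = -2*temperature + 9.
Linear in temperature, so extremes are at the endpoints: temperature = -5 gives hardness = 19; temperature = 9 gives hardness = -9.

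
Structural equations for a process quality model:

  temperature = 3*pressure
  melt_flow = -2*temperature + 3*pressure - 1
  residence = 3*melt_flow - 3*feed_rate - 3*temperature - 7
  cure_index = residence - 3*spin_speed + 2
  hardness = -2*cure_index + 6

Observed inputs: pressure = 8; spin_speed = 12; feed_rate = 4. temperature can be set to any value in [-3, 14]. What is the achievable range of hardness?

-80 to 226

Intervening on temperature fixes its value directly, overriding its dependence on pressure.
Substituting into the melt_flow equation gives melt_flow = -2*temperature + 23.
residence becomes -9*temperature + 50.
cure_index becomes -9*temperature + 16.
Substituting into the hardness equation gives hardness = 18*temperature - 26.
Linear in temperature, so extremes are at the endpoints: temperature = -3 gives hardness = -80; temperature = 14 gives hardness = 226.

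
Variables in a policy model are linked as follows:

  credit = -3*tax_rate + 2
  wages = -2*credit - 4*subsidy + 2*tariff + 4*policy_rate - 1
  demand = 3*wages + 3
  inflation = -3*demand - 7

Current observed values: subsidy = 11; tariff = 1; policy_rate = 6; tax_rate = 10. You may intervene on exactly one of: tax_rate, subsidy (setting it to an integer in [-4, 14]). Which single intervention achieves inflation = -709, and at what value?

set subsidy = 1

Intervening on tax_rate: inflation = -54*tax_rate + 191. Reaching -709 requires tax_rate = 50/3, not an integer.
Intervening on subsidy: with other inputs at their observed values, inflation = 36*subsidy - 745. Solving for -709 gives subsidy = 1, within [-4, 14].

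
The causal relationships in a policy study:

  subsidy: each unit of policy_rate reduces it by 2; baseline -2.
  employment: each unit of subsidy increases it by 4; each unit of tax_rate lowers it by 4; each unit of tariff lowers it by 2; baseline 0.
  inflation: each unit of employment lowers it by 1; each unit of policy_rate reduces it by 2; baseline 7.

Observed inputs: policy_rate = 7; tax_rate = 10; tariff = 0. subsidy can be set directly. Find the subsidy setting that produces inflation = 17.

Intervening on subsidy fixes its value directly, overriding its dependence on policy_rate.
Substituting into the employment equation gives employment = 4*subsidy - 40.
So inflation = -4*subsidy + 33.
Solve -4*subsidy + 33 = 17: subsidy = (17 - 33) / -4 = 4.

subsidy = 4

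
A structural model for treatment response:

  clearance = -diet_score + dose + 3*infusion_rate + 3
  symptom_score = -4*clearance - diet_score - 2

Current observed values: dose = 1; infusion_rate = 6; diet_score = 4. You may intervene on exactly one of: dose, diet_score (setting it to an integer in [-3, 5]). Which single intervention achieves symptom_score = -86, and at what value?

Intervening on dose: with other inputs at their observed values, symptom_score = -4*dose - 74. Solving for -86 gives dose = 3, within [-3, 5].
Intervening on diet_score: symptom_score = 3*diet_score - 90. Reaching -86 requires diet_score = 4/3, not an integer.

set dose = 3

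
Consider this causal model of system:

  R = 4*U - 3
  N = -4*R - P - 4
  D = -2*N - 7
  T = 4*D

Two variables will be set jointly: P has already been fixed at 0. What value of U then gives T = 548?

With P held at 0:
Substituting into the N equation gives N = -16*U + 8.
This gives D = 32*U - 23.
This gives T = 128*U - 92.
Solve 128*U - 92 = 548: U = (548 + 92) / 128 = 5.

U = 5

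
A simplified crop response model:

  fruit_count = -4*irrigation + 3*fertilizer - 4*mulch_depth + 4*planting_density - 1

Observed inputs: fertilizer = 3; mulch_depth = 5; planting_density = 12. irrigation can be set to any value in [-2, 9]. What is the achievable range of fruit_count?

Substituting into the fruit_count equation gives fruit_count = -4*irrigation + 36.
Linear in irrigation, so extremes are at the endpoints: irrigation = -2 gives fruit_count = 44; irrigation = 9 gives fruit_count = 0.

0 to 44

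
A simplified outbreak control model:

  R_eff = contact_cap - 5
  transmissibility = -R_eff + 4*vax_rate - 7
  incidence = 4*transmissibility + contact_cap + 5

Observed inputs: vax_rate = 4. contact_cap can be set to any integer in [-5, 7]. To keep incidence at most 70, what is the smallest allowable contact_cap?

contact_cap = -3

Substituting into the transmissibility equation gives transmissibility = -contact_cap + 14.
Substituting into the incidence equation gives incidence = -3*contact_cap + 61.
Require -3*contact_cap + 61 ≤ 70, so contact_cap ≥ -3.
The smallest integer in [-5, 7] satisfying this is -3.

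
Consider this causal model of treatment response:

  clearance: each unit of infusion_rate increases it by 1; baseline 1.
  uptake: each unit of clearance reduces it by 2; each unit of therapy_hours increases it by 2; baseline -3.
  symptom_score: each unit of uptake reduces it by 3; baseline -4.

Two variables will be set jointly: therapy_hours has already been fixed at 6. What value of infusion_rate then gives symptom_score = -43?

infusion_rate = -3

With therapy_hours held at 6:
Substituting into the uptake equation gives uptake = -2*infusion_rate + 7.
So symptom_score = 6*infusion_rate - 25.
Solve 6*infusion_rate - 25 = -43: infusion_rate = (-43 + 25) / 6 = -3.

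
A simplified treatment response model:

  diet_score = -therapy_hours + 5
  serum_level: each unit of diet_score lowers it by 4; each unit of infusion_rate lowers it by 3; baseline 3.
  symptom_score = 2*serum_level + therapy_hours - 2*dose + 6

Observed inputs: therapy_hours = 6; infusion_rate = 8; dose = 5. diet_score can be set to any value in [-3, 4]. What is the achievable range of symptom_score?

Intervening on diet_score fixes its value directly, overriding its dependence on therapy_hours.
Substituting into the serum_level equation gives serum_level = -4*diet_score - 21.
Substituting into the symptom_score equation gives symptom_score = -8*diet_score - 40.
Linear in diet_score, so extremes are at the endpoints: diet_score = -3 gives symptom_score = -16; diet_score = 4 gives symptom_score = -72.

-72 to -16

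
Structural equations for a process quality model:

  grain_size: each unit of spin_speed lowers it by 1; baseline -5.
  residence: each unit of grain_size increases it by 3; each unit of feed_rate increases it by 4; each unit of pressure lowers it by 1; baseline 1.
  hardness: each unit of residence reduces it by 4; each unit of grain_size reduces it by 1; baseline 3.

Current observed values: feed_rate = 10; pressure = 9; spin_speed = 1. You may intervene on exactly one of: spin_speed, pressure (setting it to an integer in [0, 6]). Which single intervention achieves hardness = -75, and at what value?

Intervening on spin_speed: hardness = 13*spin_speed - 60. Reaching -75 requires spin_speed = -15/13, not an integer.
Intervening on pressure: with other inputs at their observed values, hardness = 4*pressure - 83. Solving for -75 gives pressure = 2, within [0, 6].

set pressure = 2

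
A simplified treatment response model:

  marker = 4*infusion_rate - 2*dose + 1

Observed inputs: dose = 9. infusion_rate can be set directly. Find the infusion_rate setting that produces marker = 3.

Substituting into the marker equation gives marker = 4*infusion_rate - 17.
Solve 4*infusion_rate - 17 = 3: infusion_rate = (3 + 17) / 4 = 5.

infusion_rate = 5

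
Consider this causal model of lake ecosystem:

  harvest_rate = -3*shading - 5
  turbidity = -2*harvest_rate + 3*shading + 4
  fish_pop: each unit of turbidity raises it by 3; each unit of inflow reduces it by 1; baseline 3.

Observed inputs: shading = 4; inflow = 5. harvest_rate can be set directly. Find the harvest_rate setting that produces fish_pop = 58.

Intervening on harvest_rate fixes its value directly, overriding its dependence on shading.
Substituting into the turbidity equation gives turbidity = -2*harvest_rate + 16.
This gives fish_pop = -6*harvest_rate + 46.
Solve -6*harvest_rate + 46 = 58: harvest_rate = (58 - 46) / -6 = -2.

harvest_rate = -2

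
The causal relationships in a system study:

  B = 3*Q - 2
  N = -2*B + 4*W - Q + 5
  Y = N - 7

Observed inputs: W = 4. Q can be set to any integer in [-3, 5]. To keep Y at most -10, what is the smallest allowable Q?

Substituting into the N equation gives N = -7*Q + 25.
This gives Y = -7*Q + 18.
Require -7*Q + 18 ≤ -10, so Q ≥ 4.
The smallest integer in [-3, 5] satisfying this is 4.

Q = 4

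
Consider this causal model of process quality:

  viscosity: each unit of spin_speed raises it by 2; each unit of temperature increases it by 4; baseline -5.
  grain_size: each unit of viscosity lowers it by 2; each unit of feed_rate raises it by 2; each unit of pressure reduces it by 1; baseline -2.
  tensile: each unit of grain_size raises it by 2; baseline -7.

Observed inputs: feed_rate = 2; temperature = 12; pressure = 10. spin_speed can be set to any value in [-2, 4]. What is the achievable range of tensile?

-227 to -179

Substituting into the viscosity equation gives viscosity = 2*spin_speed + 43.
So grain_size = -4*spin_speed - 94.
tensile becomes -8*spin_speed - 195.
Linear in spin_speed, so extremes are at the endpoints: spin_speed = -2 gives tensile = -179; spin_speed = 4 gives tensile = -227.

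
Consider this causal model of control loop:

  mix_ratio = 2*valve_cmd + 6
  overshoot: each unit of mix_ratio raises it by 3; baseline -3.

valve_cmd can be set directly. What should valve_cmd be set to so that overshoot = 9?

Substituting into the overshoot equation gives overshoot = 6*valve_cmd + 15.
Solve 6*valve_cmd + 15 = 9: valve_cmd = (9 - 15) / 6 = -1.

valve_cmd = -1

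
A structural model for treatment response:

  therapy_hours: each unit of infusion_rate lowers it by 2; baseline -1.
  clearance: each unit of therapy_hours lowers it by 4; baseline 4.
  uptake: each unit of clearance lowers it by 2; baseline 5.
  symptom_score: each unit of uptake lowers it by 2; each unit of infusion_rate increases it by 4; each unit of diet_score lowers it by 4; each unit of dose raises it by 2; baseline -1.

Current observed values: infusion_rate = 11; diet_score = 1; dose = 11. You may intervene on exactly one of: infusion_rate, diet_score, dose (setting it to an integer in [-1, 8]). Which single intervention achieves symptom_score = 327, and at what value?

Intervening on infusion_rate: with other inputs at their observed values, symptom_score = 36*infusion_rate + 39. Solving for 327 gives infusion_rate = 8, within [-1, 8].
Intervening on diet_score: symptom_score = -4*diet_score + 439. Reaching 327 requires diet_score = 28, outside [-1, 8].
Intervening on dose: symptom_score = 2*dose + 413. Reaching 327 requires dose = -43, outside [-1, 8].

set infusion_rate = 8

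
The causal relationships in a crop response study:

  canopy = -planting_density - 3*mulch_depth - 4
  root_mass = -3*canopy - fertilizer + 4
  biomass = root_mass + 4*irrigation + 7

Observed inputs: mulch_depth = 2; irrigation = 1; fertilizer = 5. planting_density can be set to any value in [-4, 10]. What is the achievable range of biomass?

28 to 70

Substituting into the canopy equation gives canopy = -planting_density - 10.
So root_mass = 3*planting_density + 29.
Substituting into the biomass equation gives biomass = 3*planting_density + 40.
Linear in planting_density, so extremes are at the endpoints: planting_density = -4 gives biomass = 28; planting_density = 10 gives biomass = 70.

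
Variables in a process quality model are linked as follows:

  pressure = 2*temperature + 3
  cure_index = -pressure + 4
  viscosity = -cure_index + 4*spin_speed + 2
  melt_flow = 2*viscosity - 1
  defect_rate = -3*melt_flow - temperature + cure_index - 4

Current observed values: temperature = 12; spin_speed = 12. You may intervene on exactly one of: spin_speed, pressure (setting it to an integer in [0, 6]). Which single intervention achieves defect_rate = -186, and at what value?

Intervening on spin_speed: with other inputs at their observed values, defect_rate = -24*spin_speed - 186. Solving for -186 gives spin_speed = 0, within [0, 6].
Intervening on pressure: defect_rate = -7*pressure - 285. Reaching -186 requires pressure = -99/7, not an integer.

set spin_speed = 0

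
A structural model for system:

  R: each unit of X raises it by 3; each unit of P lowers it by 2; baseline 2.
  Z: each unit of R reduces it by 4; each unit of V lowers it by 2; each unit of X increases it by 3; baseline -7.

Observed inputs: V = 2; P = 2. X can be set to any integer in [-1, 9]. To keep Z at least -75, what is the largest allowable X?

X = 8

Substituting into the R equation gives R = 3*X - 2.
Z becomes -9*X - 3.
Require -9*X - 3 ≥ -75, so X ≤ 8.
The largest integer in [-1, 9] satisfying this is 8.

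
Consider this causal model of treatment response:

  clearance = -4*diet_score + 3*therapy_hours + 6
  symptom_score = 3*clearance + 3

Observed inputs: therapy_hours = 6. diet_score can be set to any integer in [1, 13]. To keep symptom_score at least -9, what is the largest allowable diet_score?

diet_score = 7

Substituting into the clearance equation gives clearance = -4*diet_score + 24.
Substituting into the symptom_score equation gives symptom_score = -12*diet_score + 75.
Require -12*diet_score + 75 ≥ -9, so diet_score ≤ 7.
The largest integer in [1, 13] satisfying this is 7.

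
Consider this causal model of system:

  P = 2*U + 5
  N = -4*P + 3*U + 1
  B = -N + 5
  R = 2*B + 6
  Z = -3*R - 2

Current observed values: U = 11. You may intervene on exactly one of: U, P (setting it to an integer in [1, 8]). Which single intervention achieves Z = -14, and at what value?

Intervening on U: Z = -30*U - 164. Reaching -14 requires U = -5, outside [1, 8].
Intervening on P: with other inputs at their observed values, Z = -24*P + 154. Solving for -14 gives P = 7, within [1, 8].

set P = 7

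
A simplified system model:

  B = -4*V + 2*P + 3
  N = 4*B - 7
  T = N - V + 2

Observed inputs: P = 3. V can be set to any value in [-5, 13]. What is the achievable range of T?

Substituting into the B equation gives B = -4*V + 9.
So N = -16*V + 29.
Substituting into the T equation gives T = -17*V + 31.
Linear in V, so extremes are at the endpoints: V = -5 gives T = 116; V = 13 gives T = -190.

-190 to 116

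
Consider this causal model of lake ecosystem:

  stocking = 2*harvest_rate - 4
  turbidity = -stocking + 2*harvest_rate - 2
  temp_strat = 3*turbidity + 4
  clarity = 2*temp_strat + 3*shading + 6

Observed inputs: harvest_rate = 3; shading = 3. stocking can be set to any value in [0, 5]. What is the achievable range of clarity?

Intervening on stocking fixes its value directly, overriding its dependence on harvest_rate.
Substituting into the turbidity equation gives turbidity = -stocking + 4.
Substituting into the temp_strat equation gives temp_strat = -3*stocking + 16.
clarity becomes -6*stocking + 47.
Linear in stocking, so extremes are at the endpoints: stocking = 0 gives clarity = 47; stocking = 5 gives clarity = 17.

17 to 47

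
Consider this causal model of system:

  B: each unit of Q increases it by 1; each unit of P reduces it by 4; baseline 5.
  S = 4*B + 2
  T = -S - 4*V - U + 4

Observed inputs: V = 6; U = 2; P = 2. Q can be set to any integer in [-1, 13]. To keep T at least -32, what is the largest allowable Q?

Substituting into the B equation gives B = Q - 3.
So S = 4*Q - 10.
This gives T = -4*Q - 12.
Require -4*Q - 12 ≥ -32, so Q ≤ 5.
The largest integer in [-1, 13] satisfying this is 5.

Q = 5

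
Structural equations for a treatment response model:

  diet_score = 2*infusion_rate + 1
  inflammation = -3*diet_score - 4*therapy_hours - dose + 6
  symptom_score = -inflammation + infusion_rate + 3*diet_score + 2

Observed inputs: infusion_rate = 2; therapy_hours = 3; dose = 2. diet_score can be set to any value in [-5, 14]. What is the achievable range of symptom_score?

Intervening on diet_score fixes its value directly, overriding its dependence on infusion_rate.
Substituting into the inflammation equation gives inflammation = -3*diet_score - 8.
symptom_score becomes 6*diet_score + 12.
Linear in diet_score, so extremes are at the endpoints: diet_score = -5 gives symptom_score = -18; diet_score = 14 gives symptom_score = 96.

-18 to 96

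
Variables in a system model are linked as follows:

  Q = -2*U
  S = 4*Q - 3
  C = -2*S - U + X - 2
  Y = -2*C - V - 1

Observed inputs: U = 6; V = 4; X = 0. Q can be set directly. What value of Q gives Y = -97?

Intervening on Q fixes its value directly, overriding its dependence on U.
Substituting into the C equation gives C = -8*Q - 2.
So Y = 16*Q - 1.
Solve 16*Q - 1 = -97: Q = (-97 + 1) / 16 = -6.

Q = -6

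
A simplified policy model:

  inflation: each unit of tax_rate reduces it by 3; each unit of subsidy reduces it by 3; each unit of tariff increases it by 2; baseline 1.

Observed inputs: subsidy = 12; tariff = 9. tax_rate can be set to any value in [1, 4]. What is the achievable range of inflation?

Substituting into the inflation equation gives inflation = -3*tax_rate - 17.
Linear in tax_rate, so extremes are at the endpoints: tax_rate = 1 gives inflation = -20; tax_rate = 4 gives inflation = -29.

-29 to -20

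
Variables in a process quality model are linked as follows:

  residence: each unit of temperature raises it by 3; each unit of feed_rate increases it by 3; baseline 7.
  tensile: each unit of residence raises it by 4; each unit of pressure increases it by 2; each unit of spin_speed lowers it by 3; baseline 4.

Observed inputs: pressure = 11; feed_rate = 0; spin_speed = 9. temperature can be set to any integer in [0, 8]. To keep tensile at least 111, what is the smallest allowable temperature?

temperature = 7

Substituting into the residence equation gives residence = 3*temperature + 7.
Substituting into the tensile equation gives tensile = 12*temperature + 27.
Require 12*temperature + 27 ≥ 111, so temperature ≥ 7.
The smallest integer in [0, 8] satisfying this is 7.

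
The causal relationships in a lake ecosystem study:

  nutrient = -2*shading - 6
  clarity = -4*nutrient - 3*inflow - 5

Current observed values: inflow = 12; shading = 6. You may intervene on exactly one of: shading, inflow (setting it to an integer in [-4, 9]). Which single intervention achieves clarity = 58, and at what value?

Intervening on shading: clarity = 8*shading - 17. Reaching 58 requires shading = 75/8, not an integer.
Intervening on inflow: with other inputs at their observed values, clarity = -3*inflow + 67. Solving for 58 gives inflow = 3, within [-4, 9].

set inflow = 3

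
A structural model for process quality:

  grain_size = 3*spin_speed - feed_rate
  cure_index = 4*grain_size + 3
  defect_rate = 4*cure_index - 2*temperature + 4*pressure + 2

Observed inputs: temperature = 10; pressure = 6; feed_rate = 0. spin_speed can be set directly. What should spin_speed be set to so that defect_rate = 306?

spin_speed = 6

Substituting into the grain_size equation gives grain_size = 3*spin_speed.
Substituting into the cure_index equation gives cure_index = 12*spin_speed + 3.
So defect_rate = 48*spin_speed + 18.
Solve 48*spin_speed + 18 = 306: spin_speed = (306 - 18) / 48 = 6.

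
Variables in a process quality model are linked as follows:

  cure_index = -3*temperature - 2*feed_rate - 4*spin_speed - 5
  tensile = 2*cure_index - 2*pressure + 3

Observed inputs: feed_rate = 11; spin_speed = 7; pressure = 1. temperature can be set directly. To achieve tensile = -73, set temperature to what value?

Substituting into the cure_index equation gives cure_index = -3*temperature - 55.
This gives tensile = -6*temperature - 109.
Solve -6*temperature - 109 = -73: temperature = (-73 + 109) / -6 = -6.

temperature = -6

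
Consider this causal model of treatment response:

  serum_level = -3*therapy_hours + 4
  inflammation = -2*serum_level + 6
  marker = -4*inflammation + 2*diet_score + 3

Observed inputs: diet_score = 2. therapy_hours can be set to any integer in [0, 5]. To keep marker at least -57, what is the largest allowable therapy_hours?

therapy_hours = 3

Substituting into the inflammation equation gives inflammation = 6*therapy_hours - 2.
This gives marker = -24*therapy_hours + 15.
Require -24*therapy_hours + 15 ≥ -57, so therapy_hours ≤ 3.
The largest integer in [0, 5] satisfying this is 3.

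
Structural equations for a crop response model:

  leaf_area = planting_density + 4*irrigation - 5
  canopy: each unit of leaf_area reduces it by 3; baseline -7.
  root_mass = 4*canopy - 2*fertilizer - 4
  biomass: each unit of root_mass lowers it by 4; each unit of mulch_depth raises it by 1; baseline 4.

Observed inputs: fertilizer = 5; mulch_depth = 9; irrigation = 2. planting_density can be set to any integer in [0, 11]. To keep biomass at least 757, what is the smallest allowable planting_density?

Substituting into the leaf_area equation gives leaf_area = planting_density + 3.
Substituting into the canopy equation gives canopy = -3*planting_density - 16.
root_mass becomes -12*planting_density - 78.
Substituting into the biomass equation gives biomass = 48*planting_density + 325.
Require 48*planting_density + 325 ≥ 757, so planting_density ≥ 9.
The smallest integer in [0, 11] satisfying this is 9.

planting_density = 9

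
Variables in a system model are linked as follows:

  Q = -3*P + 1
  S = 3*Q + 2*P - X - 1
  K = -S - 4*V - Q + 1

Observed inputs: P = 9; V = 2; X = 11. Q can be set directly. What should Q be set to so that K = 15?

Q = -7

Intervening on Q fixes its value directly, overriding its dependence on P.
Substituting into the S equation gives S = 3*Q + 6.
So K = -4*Q - 13.
Solve -4*Q - 13 = 15: Q = (15 + 13) / -4 = -7.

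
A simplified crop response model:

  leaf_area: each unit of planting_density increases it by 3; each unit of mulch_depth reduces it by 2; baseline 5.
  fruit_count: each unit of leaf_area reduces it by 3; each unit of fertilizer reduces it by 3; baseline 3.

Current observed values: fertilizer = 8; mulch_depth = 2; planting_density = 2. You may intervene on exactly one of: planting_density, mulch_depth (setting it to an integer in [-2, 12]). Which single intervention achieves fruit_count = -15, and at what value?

set planting_density = -1

Intervening on planting_density: with other inputs at their observed values, fruit_count = -9*planting_density - 24. Solving for -15 gives planting_density = -1, within [-2, 12].
Intervening on mulch_depth: fruit_count = 6*mulch_depth - 54. Reaching -15 requires mulch_depth = 13/2, not an integer.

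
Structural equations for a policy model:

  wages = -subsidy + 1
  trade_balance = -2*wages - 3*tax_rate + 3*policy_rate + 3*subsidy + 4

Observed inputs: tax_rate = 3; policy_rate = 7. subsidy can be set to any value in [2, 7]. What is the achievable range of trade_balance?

Substituting into the trade_balance equation gives trade_balance = 5*subsidy + 14.
Linear in subsidy, so extremes are at the endpoints: subsidy = 2 gives trade_balance = 24; subsidy = 7 gives trade_balance = 49.

24 to 49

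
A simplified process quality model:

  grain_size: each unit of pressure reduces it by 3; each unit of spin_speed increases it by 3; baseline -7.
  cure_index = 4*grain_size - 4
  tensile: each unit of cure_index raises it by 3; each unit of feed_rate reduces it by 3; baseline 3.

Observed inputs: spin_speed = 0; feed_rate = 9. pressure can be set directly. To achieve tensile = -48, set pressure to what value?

Substituting into the grain_size equation gives grain_size = -3*pressure - 7.
cure_index becomes -12*pressure - 32.
tensile becomes -36*pressure - 120.
Solve -36*pressure - 120 = -48: pressure = (-48 + 120) / -36 = -2.

pressure = -2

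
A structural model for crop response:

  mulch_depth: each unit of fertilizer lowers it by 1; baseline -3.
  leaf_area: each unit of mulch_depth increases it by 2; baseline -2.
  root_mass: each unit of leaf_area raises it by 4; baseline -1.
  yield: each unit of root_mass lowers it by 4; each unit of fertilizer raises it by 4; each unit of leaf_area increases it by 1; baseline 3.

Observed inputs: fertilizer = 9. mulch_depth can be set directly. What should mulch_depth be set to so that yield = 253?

mulch_depth = -6

Intervening on mulch_depth fixes its value directly, overriding its dependence on fertilizer.
Substituting into the root_mass equation gives root_mass = 8*mulch_depth - 9.
Substituting into the yield equation gives yield = -30*mulch_depth + 73.
Solve -30*mulch_depth + 73 = 253: mulch_depth = (253 - 73) / -30 = -6.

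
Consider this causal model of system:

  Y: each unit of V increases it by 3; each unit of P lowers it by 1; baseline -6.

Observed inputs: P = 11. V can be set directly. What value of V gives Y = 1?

V = 6

Substituting into the Y equation gives Y = 3*V - 17.
Solve 3*V - 17 = 1: V = (1 + 17) / 3 = 6.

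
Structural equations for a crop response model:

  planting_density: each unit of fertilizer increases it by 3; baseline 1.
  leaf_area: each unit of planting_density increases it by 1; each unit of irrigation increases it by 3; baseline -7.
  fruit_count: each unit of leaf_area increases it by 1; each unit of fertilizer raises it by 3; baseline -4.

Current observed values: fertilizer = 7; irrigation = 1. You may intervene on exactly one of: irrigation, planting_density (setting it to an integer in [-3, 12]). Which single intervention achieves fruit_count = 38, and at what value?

set irrigation = 2

Intervening on irrigation: with other inputs at their observed values, fruit_count = 3*irrigation + 32. Solving for 38 gives irrigation = 2, within [-3, 12].
Intervening on planting_density: fruit_count = planting_density + 13. Reaching 38 requires planting_density = 25, outside [-3, 12].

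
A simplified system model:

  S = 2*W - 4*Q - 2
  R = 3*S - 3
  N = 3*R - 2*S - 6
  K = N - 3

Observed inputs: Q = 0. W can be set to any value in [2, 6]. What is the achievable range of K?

Substituting into the S equation gives S = 2*W - 2.
Substituting into the R equation gives R = 6*W - 9.
N becomes 14*W - 29.
K becomes 14*W - 32.
Linear in W, so extremes are at the endpoints: W = 2 gives K = -4; W = 6 gives K = 52.

-4 to 52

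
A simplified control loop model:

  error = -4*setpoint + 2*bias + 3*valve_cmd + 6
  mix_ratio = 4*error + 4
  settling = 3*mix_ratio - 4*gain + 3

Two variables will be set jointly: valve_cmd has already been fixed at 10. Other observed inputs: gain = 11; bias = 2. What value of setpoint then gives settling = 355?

With valve_cmd held at 10:
Substituting into the error equation gives error = -4*setpoint + 40.
mix_ratio becomes -16*setpoint + 164.
Substituting into the settling equation gives settling = -48*setpoint + 451.
Solve -48*setpoint + 451 = 355: setpoint = (355 - 451) / -48 = 2.

setpoint = 2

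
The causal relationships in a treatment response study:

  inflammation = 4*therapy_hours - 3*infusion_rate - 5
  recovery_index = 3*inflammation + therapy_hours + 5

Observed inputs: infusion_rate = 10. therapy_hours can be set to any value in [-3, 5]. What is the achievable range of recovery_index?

-139 to -35

Substituting into the inflammation equation gives inflammation = 4*therapy_hours - 35.
Substituting into the recovery_index equation gives recovery_index = 13*therapy_hours - 100.
Linear in therapy_hours, so extremes are at the endpoints: therapy_hours = -3 gives recovery_index = -139; therapy_hours = 5 gives recovery_index = -35.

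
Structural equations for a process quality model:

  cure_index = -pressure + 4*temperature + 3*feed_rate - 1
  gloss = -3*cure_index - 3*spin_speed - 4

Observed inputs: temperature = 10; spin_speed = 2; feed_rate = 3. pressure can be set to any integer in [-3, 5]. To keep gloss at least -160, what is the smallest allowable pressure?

Substituting into the cure_index equation gives cure_index = -pressure + 48.
Substituting into the gloss equation gives gloss = 3*pressure - 154.
Require 3*pressure - 154 ≥ -160, so pressure ≥ -2.
The smallest integer in [-3, 5] satisfying this is -2.

pressure = -2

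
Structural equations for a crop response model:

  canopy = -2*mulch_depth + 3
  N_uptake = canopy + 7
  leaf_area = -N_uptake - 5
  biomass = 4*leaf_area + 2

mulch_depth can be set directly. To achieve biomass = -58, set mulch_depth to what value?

mulch_depth = 0

Substituting into the N_uptake equation gives N_uptake = -2*mulch_depth + 10.
Substituting into the leaf_area equation gives leaf_area = 2*mulch_depth - 15.
Substituting into the biomass equation gives biomass = 8*mulch_depth - 58.
Solve 8*mulch_depth - 58 = -58: mulch_depth = (-58 + 58) / 8 = 0.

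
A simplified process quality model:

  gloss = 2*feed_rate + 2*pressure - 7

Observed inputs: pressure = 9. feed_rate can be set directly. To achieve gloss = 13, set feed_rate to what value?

feed_rate = 1

Substituting into the gloss equation gives gloss = 2*feed_rate + 11.
Solve 2*feed_rate + 11 = 13: feed_rate = (13 - 11) / 2 = 1.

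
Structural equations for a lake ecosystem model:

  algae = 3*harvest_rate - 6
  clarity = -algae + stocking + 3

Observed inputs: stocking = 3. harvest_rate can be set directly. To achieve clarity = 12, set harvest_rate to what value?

harvest_rate = 0

Substituting into the clarity equation gives clarity = -3*harvest_rate + 12.
Solve -3*harvest_rate + 12 = 12: harvest_rate = (12 - 12) / -3 = 0.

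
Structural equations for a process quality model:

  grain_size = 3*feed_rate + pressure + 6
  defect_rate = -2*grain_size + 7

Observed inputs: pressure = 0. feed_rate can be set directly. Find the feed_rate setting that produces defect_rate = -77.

Substituting into the grain_size equation gives grain_size = 3*feed_rate + 6.
This gives defect_rate = -6*feed_rate - 5.
Solve -6*feed_rate - 5 = -77: feed_rate = (-77 + 5) / -6 = 12.

feed_rate = 12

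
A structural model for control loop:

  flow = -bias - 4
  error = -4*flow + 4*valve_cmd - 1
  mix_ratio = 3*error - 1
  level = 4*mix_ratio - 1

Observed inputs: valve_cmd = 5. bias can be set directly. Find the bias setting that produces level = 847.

bias = 9

Substituting into the error equation gives error = 4*bias + 35.
So mix_ratio = 12*bias + 104.
Substituting into the level equation gives level = 48*bias + 415.
Solve 48*bias + 415 = 847: bias = (847 - 415) / 48 = 9.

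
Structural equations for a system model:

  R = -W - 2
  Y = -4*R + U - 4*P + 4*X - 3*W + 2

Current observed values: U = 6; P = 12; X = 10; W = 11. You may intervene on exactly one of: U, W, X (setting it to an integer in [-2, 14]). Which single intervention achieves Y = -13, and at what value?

set X = 2

Intervening on U: Y = U + 13. Reaching -13 requires U = -26, outside [-2, 14].
Intervening on W: Y = W + 8. Reaching -13 requires W = -21, outside [-2, 14].
Intervening on X: with other inputs at their observed values, Y = 4*X - 21. Solving for -13 gives X = 2, within [-2, 14].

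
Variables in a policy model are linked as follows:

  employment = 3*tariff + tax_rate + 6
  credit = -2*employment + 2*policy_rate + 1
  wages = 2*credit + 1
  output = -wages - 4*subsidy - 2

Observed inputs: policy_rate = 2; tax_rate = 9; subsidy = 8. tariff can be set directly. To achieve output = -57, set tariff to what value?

tariff = -6

Substituting into the employment equation gives employment = 3*tariff + 15.
Substituting into the credit equation gives credit = -6*tariff - 25.
This gives wages = -12*tariff - 49.
Substituting into the output equation gives output = 12*tariff + 15.
Solve 12*tariff + 15 = -57: tariff = (-57 - 15) / 12 = -6.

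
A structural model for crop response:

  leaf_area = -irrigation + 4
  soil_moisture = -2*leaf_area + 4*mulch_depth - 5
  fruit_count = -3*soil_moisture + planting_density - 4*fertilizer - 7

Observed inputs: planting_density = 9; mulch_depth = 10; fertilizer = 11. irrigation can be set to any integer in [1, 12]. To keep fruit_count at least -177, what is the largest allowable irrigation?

Substituting into the soil_moisture equation gives soil_moisture = 2*irrigation + 27.
Substituting into the fruit_count equation gives fruit_count = -6*irrigation - 123.
Require -6*irrigation - 123 ≥ -177, so irrigation ≤ 9.
The largest integer in [1, 12] satisfying this is 9.

irrigation = 9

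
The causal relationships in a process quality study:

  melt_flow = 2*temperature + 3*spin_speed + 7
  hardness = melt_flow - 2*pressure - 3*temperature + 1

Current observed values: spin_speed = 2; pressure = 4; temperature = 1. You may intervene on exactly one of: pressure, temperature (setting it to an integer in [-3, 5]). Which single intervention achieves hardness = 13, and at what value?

set pressure = 0

Intervening on pressure: with other inputs at their observed values, hardness = -2*pressure + 13. Solving for 13 gives pressure = 0, within [-3, 5].
Intervening on temperature: hardness = -temperature + 6. Reaching 13 requires temperature = -7, outside [-3, 5].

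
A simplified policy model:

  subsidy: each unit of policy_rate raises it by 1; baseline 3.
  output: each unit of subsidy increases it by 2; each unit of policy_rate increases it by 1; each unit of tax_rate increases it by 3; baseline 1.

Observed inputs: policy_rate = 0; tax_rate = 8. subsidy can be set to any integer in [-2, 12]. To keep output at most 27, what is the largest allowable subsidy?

Intervening on subsidy fixes its value directly, overriding its dependence on policy_rate.
Substituting into the output equation gives output = 2*subsidy + 25.
Require 2*subsidy + 25 ≤ 27, so subsidy ≤ 1.
The largest integer in [-2, 12] satisfying this is 1.

subsidy = 1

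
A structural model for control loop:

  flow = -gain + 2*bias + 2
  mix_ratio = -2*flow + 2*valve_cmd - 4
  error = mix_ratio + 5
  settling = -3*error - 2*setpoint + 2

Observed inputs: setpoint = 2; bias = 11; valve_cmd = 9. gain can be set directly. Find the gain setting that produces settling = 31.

gain = 9

Substituting into the flow equation gives flow = -gain + 24.
This gives mix_ratio = 2*gain - 34.
Substituting into the error equation gives error = 2*gain - 29.
Substituting into the settling equation gives settling = -6*gain + 85.
Solve -6*gain + 85 = 31: gain = (31 - 85) / -6 = 9.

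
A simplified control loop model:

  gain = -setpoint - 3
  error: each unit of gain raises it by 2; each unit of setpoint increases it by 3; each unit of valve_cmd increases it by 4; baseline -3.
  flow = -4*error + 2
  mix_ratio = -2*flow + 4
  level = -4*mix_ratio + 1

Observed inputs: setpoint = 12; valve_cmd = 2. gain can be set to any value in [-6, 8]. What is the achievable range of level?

Intervening on gain fixes its value directly, overriding its dependence on setpoint.
Substituting into the error equation gives error = 2*gain + 41.
So flow = -8*gain - 162.
Substituting into the mix_ratio equation gives mix_ratio = 16*gain + 328.
So level = -64*gain - 1311.
Linear in gain, so extremes are at the endpoints: gain = -6 gives level = -927; gain = 8 gives level = -1823.

-1823 to -927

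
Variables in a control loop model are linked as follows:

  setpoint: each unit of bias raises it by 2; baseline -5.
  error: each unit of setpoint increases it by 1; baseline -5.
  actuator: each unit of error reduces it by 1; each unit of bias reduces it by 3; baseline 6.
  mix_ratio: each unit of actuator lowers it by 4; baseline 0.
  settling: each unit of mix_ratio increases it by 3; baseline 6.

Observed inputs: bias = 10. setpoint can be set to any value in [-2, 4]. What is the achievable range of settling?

210 to 282

Intervening on setpoint fixes its value directly, overriding its dependence on bias.
Substituting into the actuator equation gives actuator = -setpoint - 19.
Substituting into the mix_ratio equation gives mix_ratio = 4*setpoint + 76.
Substituting into the settling equation gives settling = 12*setpoint + 234.
Linear in setpoint, so extremes are at the endpoints: setpoint = -2 gives settling = 210; setpoint = 4 gives settling = 282.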